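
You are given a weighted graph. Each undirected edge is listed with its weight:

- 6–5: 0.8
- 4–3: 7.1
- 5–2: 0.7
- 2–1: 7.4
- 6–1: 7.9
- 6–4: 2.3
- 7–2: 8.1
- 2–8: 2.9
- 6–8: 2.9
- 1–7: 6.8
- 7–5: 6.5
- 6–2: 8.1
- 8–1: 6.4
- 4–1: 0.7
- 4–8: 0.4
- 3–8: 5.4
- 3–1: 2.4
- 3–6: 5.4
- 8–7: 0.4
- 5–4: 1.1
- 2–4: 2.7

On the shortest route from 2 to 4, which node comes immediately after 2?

5

Compare a few routes:
2 - 4: 2.7 = 2.7
2 - 5 - 4: 0.7+1.1 = 1.8
The minimum is 1.8 via 2 - 5 - 4.
So from 2 the first move is to 5.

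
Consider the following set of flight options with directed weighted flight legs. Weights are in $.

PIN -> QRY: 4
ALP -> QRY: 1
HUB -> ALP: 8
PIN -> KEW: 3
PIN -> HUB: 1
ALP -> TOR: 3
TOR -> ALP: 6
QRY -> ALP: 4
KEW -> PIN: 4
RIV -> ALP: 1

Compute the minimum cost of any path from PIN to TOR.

Enumerating some paths:
PIN → HUB → ALP → TOR: 1+8+3 = 12
PIN → QRY → ALP → TOR: 4+4+3 = 11
The minimum is $11 via PIN → QRY → ALP → TOR.

$11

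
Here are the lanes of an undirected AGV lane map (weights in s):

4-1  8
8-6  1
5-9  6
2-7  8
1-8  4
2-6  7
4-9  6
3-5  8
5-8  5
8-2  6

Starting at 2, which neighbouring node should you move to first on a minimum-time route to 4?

8

Candidate routes:
2–8–5–9–4: 6+5+6+6 = 23
2–8–1–4: 6+4+8 = 18
2–6–8–1–4: 7+1+4+8 = 20
The minimum is 18 s via 2–8–1–4.
So from 2 the first move is to 8.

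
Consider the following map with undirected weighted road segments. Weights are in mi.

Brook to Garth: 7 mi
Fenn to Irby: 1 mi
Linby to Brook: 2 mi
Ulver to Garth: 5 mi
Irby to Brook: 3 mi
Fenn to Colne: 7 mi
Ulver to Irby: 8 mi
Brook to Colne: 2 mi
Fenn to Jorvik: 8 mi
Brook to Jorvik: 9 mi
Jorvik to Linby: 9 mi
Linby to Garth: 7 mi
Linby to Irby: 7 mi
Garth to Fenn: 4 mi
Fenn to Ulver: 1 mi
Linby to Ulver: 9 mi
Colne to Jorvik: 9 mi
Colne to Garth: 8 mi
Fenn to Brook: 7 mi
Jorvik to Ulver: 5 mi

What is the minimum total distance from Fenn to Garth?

Enumerating some paths:
Fenn - Garth: 4 = 4
Fenn - Ulver - Garth: 1+5 = 6
Cheapest is Fenn - Garth at 4 mi.

4 mi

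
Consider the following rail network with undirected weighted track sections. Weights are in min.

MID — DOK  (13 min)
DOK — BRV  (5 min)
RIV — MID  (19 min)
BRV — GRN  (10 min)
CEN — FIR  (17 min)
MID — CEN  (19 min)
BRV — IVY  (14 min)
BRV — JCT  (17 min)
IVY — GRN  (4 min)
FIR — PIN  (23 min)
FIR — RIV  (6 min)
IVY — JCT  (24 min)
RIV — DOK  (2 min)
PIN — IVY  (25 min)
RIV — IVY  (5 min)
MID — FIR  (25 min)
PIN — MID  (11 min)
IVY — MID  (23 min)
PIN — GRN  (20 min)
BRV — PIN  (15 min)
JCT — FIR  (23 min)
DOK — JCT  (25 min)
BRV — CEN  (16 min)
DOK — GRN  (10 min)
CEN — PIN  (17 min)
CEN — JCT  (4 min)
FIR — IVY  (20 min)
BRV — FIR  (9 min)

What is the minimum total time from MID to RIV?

15 min

Compare a few routes:
MID → DOK → RIV: 13+2 = 15
MID → RIV: 19 = 19
The minimum is 15 min via MID → DOK → RIV.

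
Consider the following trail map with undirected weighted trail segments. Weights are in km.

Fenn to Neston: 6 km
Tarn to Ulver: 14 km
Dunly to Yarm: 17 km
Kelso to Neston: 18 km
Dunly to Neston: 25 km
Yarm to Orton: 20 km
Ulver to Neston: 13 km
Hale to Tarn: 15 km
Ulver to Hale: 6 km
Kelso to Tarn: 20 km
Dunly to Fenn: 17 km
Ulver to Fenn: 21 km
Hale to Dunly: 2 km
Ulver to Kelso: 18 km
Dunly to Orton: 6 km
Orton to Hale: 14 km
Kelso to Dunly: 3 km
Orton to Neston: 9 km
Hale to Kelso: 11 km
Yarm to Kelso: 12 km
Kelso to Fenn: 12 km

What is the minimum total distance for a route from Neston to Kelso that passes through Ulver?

24 km

Shortest Neston→Ulver: Neston → Ulver = 13
Best Ulver to Kelso: Ulver → Hale → Dunly → Kelso costing 11
Total via Ulver: 13 + 11 = 24 km.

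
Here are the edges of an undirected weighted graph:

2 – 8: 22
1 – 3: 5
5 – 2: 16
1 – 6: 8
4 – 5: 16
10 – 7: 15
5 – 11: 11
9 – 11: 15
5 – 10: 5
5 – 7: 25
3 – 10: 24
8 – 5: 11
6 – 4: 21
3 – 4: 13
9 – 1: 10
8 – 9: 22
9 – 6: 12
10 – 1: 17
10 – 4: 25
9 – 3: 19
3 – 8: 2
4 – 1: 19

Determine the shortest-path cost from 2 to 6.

Enumerating some paths:
2–5–8–3–1–6: 16+11+2+5+8 = 42
2–5–10–1–6: 16+5+17+8 = 46
2–8–3–1–6: 22+2+5+8 = 37
2–8–3–1–9–6: 22+2+5+10+12 = 51
The minimum is 37 via 2–8–3–1–6.

37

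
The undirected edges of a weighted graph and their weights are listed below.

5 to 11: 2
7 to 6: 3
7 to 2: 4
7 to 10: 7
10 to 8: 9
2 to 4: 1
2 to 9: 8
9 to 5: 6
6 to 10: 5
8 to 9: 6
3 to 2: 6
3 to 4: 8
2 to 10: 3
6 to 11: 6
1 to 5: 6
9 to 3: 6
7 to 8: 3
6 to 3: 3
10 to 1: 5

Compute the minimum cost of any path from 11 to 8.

Running Dijkstra from 11:
11: 0
5: 2  (via 11)
6: 6  (via 11)
1: 8  (via 5)
9: 8  (via 5)
3: 9  (via 6)
7: 9  (via 6)
10: 11  (via 6)
8: 12  (via 7)
Shortest route: 11–6–7–8 = 12.

12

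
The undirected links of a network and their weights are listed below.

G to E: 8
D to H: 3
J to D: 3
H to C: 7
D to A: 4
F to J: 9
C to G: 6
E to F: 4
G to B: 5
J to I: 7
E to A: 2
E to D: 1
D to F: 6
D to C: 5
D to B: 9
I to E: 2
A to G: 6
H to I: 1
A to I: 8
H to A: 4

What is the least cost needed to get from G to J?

Running Dijkstra from G:
G: 0
B: 5  (via G)
A: 6  (via G)
C: 6  (via G)
E: 8  (via G)
D: 9  (via E)
H: 10  (via A)
I: 10  (via E)
F: 12  (via E)
J: 12  (via D)
Shortest route: G–E–D–J = 12.

12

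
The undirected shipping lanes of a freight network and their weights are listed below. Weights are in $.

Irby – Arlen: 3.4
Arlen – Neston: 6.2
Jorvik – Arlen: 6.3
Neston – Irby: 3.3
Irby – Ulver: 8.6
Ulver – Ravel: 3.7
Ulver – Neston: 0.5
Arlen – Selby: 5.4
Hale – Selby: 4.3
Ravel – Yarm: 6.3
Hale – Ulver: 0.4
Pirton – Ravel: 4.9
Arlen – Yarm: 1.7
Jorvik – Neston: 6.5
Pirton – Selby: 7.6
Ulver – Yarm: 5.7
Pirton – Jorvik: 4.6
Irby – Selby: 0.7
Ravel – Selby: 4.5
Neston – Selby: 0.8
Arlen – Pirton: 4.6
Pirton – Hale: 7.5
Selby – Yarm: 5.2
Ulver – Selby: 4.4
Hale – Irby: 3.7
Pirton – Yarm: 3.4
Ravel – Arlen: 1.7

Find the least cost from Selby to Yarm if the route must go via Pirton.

$11

Best Selby to Pirton: Selby → Pirton costing 7.6
Shortest Pirton→Yarm: Pirton → Yarm = 3.4
Total via Pirton: 7.6 + 3.4 = $11.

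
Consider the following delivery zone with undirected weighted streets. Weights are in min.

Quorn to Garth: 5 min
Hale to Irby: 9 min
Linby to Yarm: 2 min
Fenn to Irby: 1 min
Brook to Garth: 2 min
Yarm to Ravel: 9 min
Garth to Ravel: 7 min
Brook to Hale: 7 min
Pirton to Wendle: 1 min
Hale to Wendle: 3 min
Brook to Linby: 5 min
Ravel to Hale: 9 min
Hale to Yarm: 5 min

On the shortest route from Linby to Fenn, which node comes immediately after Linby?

Yarm

Compare a few routes:
Linby - Yarm - Hale - Irby - Fenn: 2+5+9+1 = 17
Linby - Brook - Hale - Irby - Fenn: 5+7+9+1 = 22
Cheapest is Linby - Yarm - Hale - Irby - Fenn at 17 min.
So from Linby the first move is to Yarm.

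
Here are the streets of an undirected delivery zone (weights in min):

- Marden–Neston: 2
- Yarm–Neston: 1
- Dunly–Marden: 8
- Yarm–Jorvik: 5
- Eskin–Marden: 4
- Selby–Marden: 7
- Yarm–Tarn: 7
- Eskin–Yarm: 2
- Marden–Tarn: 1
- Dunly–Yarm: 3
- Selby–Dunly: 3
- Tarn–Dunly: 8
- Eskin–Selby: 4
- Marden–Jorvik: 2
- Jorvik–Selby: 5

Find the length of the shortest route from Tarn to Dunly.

Compare a few routes:
Tarn - Marden - Neston - Yarm - Dunly: 1+2+1+3 = 7
Tarn - Dunly: 8 = 8
Cheapest is Tarn - Marden - Neston - Yarm - Dunly at 7 min.

7 min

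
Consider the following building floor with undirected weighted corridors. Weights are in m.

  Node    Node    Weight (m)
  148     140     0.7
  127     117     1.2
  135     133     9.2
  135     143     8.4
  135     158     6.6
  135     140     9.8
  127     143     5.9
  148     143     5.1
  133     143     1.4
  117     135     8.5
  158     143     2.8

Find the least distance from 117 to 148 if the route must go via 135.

Best 117 to 135: 117–135 costing 8.5
Best 135 to 148: 135–140–148 costing 10.5
Total via 135: 8.5 + 10.5 = 19 m.

19 m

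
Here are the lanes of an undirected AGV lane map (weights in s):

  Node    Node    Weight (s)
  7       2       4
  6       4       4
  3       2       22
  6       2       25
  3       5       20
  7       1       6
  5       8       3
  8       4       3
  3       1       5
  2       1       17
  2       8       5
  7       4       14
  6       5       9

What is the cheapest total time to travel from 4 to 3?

23 s

Compare a few routes:
4 - 8 - 2 - 7 - 1 - 3: 3+5+4+6+5 = 23
4 - 7 - 1 - 3: 14+6+5 = 25
Cheapest is 4 - 8 - 2 - 7 - 1 - 3 at 23 s.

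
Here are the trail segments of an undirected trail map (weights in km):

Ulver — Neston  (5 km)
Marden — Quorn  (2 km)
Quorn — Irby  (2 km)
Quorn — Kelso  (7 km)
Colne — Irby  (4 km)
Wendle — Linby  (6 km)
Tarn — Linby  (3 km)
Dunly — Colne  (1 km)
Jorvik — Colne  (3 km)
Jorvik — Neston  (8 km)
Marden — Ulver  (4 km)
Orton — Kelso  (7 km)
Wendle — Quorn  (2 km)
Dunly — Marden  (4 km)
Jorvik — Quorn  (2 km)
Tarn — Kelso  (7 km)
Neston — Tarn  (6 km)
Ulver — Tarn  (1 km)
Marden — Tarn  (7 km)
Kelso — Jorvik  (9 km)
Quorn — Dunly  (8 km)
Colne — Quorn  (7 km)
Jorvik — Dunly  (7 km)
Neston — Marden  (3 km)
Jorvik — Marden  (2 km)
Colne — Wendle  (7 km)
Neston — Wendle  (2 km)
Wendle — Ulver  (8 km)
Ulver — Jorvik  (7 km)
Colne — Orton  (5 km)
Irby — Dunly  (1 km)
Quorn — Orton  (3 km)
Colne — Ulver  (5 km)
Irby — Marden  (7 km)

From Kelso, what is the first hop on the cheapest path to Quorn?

Quorn

Candidate routes:
Kelso → Quorn: 7 = 7
Kelso → Orton → Quorn: 7+3 = 10
The minimum is 7 km via Kelso → Quorn.
So from Kelso the first move is to Quorn.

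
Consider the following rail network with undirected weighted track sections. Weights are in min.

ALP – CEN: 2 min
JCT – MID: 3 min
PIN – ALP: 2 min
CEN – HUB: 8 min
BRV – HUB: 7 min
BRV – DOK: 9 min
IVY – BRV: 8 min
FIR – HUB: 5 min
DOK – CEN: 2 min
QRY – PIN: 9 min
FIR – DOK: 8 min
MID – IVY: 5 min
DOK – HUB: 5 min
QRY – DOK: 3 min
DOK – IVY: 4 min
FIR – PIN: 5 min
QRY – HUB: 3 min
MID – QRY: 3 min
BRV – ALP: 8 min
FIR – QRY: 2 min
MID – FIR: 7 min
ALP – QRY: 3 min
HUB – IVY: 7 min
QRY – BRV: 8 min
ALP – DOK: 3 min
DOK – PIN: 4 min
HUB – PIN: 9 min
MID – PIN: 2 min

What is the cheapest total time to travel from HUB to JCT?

9 min

Compare a few routes:
HUB → QRY → ALP → PIN → MID → JCT: 3+3+2+2+3 = 13
HUB → FIR → QRY → MID → JCT: 5+2+3+3 = 13
HUB → QRY → MID → JCT: 3+3+3 = 9
Cheapest is HUB → QRY → MID → JCT at 9 min.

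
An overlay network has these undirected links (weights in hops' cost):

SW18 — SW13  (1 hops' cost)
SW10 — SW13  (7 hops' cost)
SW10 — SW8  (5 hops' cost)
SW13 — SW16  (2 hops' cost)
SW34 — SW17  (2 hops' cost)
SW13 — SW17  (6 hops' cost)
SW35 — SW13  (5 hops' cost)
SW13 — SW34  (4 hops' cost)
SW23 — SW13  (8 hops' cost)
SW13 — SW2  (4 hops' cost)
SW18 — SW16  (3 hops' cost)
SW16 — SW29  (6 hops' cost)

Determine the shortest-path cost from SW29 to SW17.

14 hops' cost

Shortest distances from SW29:
SW29: 0
SW16: 6  (via SW29)
SW13: 8  (via SW16)
SW18: 9  (via SW16)
SW34: 12  (via SW13)
SW2: 12  (via SW13)
SW35: 13  (via SW13)
SW17: 14  (via SW13)
Shortest route: SW29 → SW16 → SW13 → SW17 = 14 hops' cost.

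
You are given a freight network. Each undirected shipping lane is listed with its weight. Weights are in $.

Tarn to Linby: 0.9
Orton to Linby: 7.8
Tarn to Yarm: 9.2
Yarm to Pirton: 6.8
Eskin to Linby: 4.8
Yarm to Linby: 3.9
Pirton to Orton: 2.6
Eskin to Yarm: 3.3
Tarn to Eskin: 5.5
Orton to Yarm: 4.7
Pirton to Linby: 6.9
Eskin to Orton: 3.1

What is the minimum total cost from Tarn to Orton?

Shortest distances from Tarn:
Tarn: 0
Linby: 0.9  (via Tarn)
Yarm: 4.8  (via Linby)
Eskin: 5.5  (via Tarn)
Pirton: 7.8  (via Linby)
Orton: 8.6  (via Eskin)
Shortest route: Tarn–Eskin–Orton = $8.6.

$8.6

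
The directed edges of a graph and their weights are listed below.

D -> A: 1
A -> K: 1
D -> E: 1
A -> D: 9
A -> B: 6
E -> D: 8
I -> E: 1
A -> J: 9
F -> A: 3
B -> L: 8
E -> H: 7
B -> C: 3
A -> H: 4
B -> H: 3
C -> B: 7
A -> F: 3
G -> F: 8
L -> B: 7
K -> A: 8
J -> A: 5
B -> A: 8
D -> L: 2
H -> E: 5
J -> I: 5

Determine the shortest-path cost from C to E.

Running Dijkstra from C:
C: 0
B: 7  (via C)
H: 10  (via B)
A: 15  (via B)
E: 15  (via H)
Shortest route: C → B → H → E = 15.

15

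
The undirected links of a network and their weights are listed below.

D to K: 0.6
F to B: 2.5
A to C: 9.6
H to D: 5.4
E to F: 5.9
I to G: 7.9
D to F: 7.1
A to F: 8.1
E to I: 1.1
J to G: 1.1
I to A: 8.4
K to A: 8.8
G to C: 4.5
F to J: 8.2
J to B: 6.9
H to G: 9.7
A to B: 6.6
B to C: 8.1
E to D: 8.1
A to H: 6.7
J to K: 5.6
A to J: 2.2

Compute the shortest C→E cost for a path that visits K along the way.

19.9

Shortest C→K: C → G → J → K = 11.2
Shortest K→E: K → D → E = 8.7
Total via K: 11.2 + 8.7 = 19.9.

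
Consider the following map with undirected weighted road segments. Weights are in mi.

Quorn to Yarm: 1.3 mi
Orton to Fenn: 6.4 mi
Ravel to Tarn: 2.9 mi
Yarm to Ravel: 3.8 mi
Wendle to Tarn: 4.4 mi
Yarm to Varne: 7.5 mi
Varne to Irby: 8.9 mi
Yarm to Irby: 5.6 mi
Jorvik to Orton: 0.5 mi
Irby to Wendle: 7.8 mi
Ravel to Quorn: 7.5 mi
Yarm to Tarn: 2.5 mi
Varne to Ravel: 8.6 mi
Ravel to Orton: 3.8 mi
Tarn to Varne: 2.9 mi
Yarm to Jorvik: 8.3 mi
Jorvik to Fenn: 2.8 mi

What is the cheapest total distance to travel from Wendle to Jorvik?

11.6 mi

Shortest distances from Wendle:
Wendle: 0
Tarn: 4.4  (via Wendle)
Yarm: 6.9  (via Tarn)
Ravel: 7.3  (via Tarn)
Varne: 7.3  (via Tarn)
Irby: 7.8  (via Wendle)
Quorn: 8.2  (via Yarm)
Orton: 11.1  (via Ravel)
Jorvik: 11.6  (via Orton)
Shortest route: Wendle–Tarn–Ravel–Orton–Jorvik = 11.6 mi.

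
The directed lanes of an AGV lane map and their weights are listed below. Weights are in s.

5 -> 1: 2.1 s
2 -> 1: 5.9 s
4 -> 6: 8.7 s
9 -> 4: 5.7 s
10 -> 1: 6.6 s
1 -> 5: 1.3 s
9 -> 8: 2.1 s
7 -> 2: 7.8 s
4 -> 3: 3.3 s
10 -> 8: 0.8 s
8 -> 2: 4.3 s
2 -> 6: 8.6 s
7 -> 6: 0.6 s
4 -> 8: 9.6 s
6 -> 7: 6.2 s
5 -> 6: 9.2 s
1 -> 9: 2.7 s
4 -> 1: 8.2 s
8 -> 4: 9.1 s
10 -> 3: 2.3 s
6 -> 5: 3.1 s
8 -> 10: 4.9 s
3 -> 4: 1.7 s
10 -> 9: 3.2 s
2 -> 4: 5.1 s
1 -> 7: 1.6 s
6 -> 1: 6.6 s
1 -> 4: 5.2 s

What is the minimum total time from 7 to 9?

Compare a few routes:
7 - 6 - 1 - 9: 0.6+6.6+2.7 = 9.9
7 - 6 - 5 - 1 - 9: 0.6+3.1+2.1+2.7 = 8.5
7 - 2 - 1 - 9: 7.8+5.9+2.7 = 16.4
Cheapest is 7 - 6 - 5 - 1 - 9 at 8.5 s.

8.5 s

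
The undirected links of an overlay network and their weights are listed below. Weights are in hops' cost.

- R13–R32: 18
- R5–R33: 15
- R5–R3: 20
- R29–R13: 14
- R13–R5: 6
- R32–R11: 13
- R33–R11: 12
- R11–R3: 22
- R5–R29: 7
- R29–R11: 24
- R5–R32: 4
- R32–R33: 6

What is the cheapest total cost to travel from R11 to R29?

Enumerating some paths:
R11–R32–R5–R13–R29: 13+4+6+14 = 37
R11–R33–R5–R29: 12+15+7 = 34
R11–R29: 24 = 24
R11–R33–R32–R5–R29: 12+6+4+7 = 29
The minimum is 24 hops' cost via R11–R29.

24 hops' cost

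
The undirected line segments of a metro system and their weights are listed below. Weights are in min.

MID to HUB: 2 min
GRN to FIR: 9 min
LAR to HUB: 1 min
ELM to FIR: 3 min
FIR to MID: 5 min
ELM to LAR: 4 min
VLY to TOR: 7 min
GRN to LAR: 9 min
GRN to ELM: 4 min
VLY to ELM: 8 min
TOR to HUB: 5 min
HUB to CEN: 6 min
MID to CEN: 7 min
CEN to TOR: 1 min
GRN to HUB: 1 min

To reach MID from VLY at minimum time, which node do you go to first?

Enumerating some paths:
VLY–TOR–HUB–MID: 7+5+2 = 14
VLY–ELM–LAR–HUB–MID: 8+4+1+2 = 15
VLY–ELM–GRN–HUB–MID: 8+4+1+2 = 15
VLY–TOR–CEN–MID: 7+1+7 = 15
The minimum is 14 min via VLY–TOR–HUB–MID.
So from VLY the first move is to TOR.

TOR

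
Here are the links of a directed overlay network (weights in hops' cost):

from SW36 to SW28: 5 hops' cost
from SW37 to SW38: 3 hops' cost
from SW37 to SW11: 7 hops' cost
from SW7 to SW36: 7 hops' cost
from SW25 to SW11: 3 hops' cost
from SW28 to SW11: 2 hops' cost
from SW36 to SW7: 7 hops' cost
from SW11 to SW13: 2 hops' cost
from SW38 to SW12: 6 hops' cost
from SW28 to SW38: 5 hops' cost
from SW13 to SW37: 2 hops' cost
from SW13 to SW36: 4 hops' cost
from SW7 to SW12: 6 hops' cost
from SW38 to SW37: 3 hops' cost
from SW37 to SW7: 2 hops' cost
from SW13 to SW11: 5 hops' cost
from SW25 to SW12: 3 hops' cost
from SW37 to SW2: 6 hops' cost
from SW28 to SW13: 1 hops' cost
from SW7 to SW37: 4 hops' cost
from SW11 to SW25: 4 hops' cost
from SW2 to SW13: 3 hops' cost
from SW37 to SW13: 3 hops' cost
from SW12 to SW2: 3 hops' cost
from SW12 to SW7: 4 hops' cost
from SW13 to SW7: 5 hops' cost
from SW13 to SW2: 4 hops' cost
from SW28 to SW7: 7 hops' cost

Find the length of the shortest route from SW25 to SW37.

7 hops' cost

Settle nodes by increasing distance from SW25:
SW25: 0
SW11: 3  (via SW25)
SW12: 3  (via SW25)
SW13: 5  (via SW11)
SW2: 6  (via SW12)
SW7: 7  (via SW12)
SW37: 7  (via SW13)
Shortest route: SW25 → SW11 → SW13 → SW37 = 7 hops' cost.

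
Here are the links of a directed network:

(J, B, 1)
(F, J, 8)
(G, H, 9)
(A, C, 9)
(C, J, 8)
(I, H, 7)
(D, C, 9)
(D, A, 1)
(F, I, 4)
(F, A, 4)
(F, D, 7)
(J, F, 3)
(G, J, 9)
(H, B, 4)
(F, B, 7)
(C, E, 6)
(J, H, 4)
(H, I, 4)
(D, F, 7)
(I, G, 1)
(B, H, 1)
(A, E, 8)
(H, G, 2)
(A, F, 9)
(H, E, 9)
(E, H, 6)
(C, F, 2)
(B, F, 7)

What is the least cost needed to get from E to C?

Enumerating some paths:
E → H → G → J → F → A → C: 6+2+9+3+4+9 = 33
E → H → B → F → A → C: 6+4+7+4+9 = 30
E → H → B → F → D → A → C: 6+4+7+7+1+9 = 34
E → H → B → F → D → C: 6+4+7+7+9 = 33
Cheapest is E → H → B → F → A → C at 30.

30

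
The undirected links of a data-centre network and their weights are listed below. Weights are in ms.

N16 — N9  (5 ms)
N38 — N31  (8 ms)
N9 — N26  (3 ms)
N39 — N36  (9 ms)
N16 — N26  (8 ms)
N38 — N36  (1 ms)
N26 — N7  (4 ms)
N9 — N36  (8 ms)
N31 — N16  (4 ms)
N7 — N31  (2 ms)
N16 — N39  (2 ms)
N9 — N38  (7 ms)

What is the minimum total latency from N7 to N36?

Candidate routes:
N7 - N26 - N9 - N38 - N36: 4+3+7+1 = 15
N7 - N31 - N38 - N36: 2+8+1 = 11
The minimum is 11 ms via N7 - N31 - N38 - N36.

11 ms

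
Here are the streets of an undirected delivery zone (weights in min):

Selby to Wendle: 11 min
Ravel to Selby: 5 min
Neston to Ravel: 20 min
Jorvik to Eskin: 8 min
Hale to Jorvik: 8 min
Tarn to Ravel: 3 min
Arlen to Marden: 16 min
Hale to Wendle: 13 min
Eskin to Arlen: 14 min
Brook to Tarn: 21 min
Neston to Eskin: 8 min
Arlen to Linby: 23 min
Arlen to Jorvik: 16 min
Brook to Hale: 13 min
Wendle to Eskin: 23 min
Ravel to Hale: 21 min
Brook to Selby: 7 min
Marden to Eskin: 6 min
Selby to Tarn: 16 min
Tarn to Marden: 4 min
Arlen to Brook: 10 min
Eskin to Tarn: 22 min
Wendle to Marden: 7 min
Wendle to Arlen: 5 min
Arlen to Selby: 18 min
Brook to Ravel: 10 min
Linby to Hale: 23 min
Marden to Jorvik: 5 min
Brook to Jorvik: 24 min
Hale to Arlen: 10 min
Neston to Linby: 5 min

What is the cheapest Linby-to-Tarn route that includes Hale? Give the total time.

Shortest Linby→Hale: Linby–Hale = 23
Best Hale to Tarn: Hale–Jorvik–Marden–Tarn costing 17
Total via Hale: 23 + 17 = 40 min.

40 min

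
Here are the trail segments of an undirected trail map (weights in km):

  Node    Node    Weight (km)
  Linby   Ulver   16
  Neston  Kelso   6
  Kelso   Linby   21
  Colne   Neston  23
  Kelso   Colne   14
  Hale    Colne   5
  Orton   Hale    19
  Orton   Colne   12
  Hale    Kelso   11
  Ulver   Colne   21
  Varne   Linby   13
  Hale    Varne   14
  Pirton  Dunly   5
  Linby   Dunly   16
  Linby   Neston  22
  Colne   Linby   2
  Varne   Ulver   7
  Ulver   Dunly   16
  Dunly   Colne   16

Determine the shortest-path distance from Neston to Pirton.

41 km

Compare a few routes:
Neston - Kelso - Colne - Linby - Dunly - Pirton: 6+14+2+16+5 = 43
Neston - Linby - Dunly - Pirton: 22+16+5 = 43
Neston - Kelso - Colne - Dunly - Pirton: 6+14+16+5 = 41
Neston - Kelso - Hale - Colne - Dunly - Pirton: 6+11+5+16+5 = 43
The minimum is 41 km via Neston - Kelso - Colne - Dunly - Pirton.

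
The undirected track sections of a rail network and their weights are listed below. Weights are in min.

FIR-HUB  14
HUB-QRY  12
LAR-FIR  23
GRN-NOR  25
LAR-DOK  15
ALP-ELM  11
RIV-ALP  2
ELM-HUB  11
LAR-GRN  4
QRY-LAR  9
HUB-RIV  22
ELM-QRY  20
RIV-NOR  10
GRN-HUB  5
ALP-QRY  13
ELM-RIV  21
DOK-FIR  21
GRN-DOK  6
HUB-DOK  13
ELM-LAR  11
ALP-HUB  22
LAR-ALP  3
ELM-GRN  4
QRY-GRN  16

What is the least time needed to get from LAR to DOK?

Settle nodes by increasing distance from LAR:
LAR: 0
ALP: 3  (via LAR)
GRN: 4  (via LAR)
RIV: 5  (via ALP)
ELM: 8  (via GRN)
QRY: 9  (via LAR)
HUB: 9  (via GRN)
DOK: 10  (via GRN)
Shortest route: LAR–GRN–DOK = 10 min.

10 min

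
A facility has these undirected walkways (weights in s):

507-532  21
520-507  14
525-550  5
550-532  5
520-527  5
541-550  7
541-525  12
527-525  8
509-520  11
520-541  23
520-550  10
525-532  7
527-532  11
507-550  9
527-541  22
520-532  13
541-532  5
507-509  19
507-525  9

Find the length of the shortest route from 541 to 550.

Enumerating some paths:
541 → 550: 7 = 7
541 → 532 → 525 → 550: 5+7+5 = 17
541 → 525 → 550: 12+5 = 17
541 → 532 → 550: 5+5 = 10
Cheapest is 541 → 550 at 7 s.

7 s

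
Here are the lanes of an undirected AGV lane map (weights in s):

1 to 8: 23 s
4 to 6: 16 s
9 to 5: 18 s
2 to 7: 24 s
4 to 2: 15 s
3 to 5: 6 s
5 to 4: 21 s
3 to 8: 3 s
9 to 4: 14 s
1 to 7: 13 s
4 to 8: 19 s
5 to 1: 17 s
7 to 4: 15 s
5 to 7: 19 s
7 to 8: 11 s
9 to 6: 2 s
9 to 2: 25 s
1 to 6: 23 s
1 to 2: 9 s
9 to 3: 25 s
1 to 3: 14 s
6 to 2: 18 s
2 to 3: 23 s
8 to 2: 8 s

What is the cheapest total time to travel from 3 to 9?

24 s

Running Dijkstra from 3:
3: 0
8: 3  (via 3)
5: 6  (via 3)
2: 11  (via 8)
1: 14  (via 3)
7: 14  (via 8)
4: 22  (via 8)
9: 24  (via 5)
Shortest route: 3–5–9 = 24 s.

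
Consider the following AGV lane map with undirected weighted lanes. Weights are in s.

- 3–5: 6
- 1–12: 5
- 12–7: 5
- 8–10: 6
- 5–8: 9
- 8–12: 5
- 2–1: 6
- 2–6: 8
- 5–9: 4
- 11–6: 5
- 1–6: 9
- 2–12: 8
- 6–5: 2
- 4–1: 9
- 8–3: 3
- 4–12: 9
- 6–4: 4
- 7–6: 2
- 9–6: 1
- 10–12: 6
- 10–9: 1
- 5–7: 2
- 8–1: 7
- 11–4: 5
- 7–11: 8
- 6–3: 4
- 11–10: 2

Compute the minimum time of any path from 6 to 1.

9 s

Compare a few routes:
6 - 1: 9 = 9
6 - 4 - 1: 4+9 = 13
6 - 7 - 12 - 1: 2+5+5 = 12
Cheapest is 6 - 1 at 9 s.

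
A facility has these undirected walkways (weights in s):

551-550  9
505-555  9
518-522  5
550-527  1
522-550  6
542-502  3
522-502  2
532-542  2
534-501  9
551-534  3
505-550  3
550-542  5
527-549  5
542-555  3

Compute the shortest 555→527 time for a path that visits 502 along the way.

Best 555 to 502: 555–542–502 costing 6
Shortest 502→527: 502–522–550–527 = 9
Total via 502: 6 + 9 = 15 s.

15 s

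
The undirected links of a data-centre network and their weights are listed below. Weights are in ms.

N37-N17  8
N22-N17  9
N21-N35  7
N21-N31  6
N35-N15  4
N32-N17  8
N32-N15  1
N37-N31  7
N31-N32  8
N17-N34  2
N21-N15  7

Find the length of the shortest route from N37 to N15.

16 ms

Settle nodes by increasing distance from N37:
N37: 0
N31: 7  (via N37)
N17: 8  (via N37)
N34: 10  (via N17)
N21: 13  (via N31)
N32: 15  (via N31)
N15: 16  (via N32)
Shortest route: N37 → N31 → N32 → N15 = 16 ms.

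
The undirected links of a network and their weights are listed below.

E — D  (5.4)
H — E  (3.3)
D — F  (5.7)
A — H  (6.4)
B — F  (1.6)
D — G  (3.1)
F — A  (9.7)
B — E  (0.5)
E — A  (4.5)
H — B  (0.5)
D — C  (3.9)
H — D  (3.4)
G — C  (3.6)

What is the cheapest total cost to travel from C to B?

Enumerating some paths:
C–D–H–E–B: 3.9+3.4+3.3+0.5 = 11.1
C–D–H–B: 3.9+3.4+0.5 = 7.8
C–G–D–H–B: 3.6+3.1+3.4+0.5 = 10.6
C–D–E–B: 3.9+5.4+0.5 = 9.8
The minimum is 7.8 via C–D–H–B.

7.8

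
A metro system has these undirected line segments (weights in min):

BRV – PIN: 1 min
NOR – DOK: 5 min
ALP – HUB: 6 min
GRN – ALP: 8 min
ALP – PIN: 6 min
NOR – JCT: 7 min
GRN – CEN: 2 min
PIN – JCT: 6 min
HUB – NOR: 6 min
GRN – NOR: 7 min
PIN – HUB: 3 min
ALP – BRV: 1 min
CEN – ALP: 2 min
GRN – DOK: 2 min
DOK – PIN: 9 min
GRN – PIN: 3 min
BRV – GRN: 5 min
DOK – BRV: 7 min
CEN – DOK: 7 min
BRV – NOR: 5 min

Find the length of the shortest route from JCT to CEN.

Enumerating some paths:
JCT–PIN–BRV–ALP–CEN: 6+1+1+2 = 10
JCT–PIN–BRV–GRN–CEN: 6+1+5+2 = 14
JCT–PIN–GRN–CEN: 6+3+2 = 11
The minimum is 10 min via JCT–PIN–BRV–ALP–CEN.

10 min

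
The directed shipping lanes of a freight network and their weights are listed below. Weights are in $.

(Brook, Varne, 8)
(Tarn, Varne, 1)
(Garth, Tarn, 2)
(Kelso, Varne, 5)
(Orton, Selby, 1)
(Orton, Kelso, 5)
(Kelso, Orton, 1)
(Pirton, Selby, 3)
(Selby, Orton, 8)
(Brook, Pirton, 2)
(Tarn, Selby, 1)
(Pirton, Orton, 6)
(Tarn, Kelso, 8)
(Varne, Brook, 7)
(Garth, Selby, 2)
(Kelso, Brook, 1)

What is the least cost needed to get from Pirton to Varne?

$16

Enumerating some paths:
Pirton → Orton → Kelso → Varne: 6+5+5 = 16
Pirton → Selby → Orton → Kelso → Varne: 3+8+5+5 = 21
Pirton → Orton → Kelso → Brook → Varne: 6+5+1+8 = 20
Cheapest is Pirton → Orton → Kelso → Varne at $16.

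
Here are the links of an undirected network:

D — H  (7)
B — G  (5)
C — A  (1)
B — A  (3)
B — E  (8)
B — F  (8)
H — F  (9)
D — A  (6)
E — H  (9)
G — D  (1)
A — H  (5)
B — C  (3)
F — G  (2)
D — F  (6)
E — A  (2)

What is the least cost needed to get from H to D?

7

Enumerating some paths:
H → D: 7 = 7
H → A → D: 5+6 = 11
The minimum is 7 via H → D.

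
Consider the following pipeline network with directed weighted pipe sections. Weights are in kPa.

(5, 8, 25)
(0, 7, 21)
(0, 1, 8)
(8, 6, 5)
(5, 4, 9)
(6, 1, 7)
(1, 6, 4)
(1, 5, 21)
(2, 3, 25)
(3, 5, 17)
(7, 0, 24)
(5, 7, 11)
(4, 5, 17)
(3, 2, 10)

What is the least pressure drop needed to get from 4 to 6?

47 kPa

Running Dijkstra from 4:
4: 0
5: 17  (via 4)
7: 28  (via 5)
8: 42  (via 5)
6: 47  (via 8)
Shortest route: 4 → 5 → 8 → 6 = 47 kPa.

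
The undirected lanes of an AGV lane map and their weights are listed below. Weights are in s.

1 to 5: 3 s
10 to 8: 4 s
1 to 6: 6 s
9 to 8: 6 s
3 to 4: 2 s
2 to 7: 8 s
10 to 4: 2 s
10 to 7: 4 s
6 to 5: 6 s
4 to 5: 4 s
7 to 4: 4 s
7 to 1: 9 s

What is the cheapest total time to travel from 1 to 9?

19 s

Settle nodes by increasing distance from 1:
1: 0
5: 3  (via 1)
6: 6  (via 1)
4: 7  (via 5)
3: 9  (via 4)
7: 9  (via 1)
10: 9  (via 4)
8: 13  (via 10)
2: 17  (via 7)
9: 19  (via 8)
Shortest route: 1–5–4–10–8–9 = 19 s.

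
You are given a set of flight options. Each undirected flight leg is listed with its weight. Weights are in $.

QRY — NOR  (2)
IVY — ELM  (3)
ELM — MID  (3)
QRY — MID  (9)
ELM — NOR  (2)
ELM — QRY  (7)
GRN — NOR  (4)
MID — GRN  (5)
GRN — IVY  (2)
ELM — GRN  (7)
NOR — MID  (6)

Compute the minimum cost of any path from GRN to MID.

$5

Enumerating some paths:
GRN - MID: 5 = 5
GRN - IVY - ELM - MID: 2+3+3 = 8
Cheapest is GRN - MID at $5.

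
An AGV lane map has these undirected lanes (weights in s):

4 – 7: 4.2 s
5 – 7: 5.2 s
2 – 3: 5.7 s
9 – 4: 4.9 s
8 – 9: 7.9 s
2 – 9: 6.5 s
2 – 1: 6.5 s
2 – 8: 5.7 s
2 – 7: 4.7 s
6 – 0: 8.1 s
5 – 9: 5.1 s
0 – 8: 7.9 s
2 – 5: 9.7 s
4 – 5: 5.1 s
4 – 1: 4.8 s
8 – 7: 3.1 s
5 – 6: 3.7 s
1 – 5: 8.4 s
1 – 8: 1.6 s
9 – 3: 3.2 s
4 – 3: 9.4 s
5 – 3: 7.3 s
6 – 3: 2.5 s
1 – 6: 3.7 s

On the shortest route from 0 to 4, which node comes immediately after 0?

8

Compare a few routes:
0 → 8 → 1 → 4: 7.9+1.6+4.8 = 14.3
0 → 6 → 1 → 4: 8.1+3.7+4.8 = 16.6
0 → 8 → 7 → 4: 7.9+3.1+4.2 = 15.2
The minimum is 14.3 s via 0 → 8 → 1 → 4.
So from 0 the first move is to 8.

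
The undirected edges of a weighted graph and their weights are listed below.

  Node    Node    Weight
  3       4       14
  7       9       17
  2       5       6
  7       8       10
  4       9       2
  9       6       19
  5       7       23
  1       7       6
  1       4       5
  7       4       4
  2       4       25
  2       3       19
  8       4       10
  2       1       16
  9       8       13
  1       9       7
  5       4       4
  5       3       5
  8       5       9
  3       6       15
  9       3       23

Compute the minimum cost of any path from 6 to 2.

26

Enumerating some paths:
6–3–2: 15+19 = 34
6–9–4–5–2: 19+2+4+6 = 31
6–3–5–2: 15+5+6 = 26
6–3–4–5–2: 15+14+4+6 = 39
Cheapest is 6–3–5–2 at 26.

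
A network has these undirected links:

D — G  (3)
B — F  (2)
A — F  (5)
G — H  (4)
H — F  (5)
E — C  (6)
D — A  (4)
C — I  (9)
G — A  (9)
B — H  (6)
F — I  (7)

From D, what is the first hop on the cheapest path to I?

Compare a few routes:
D → G → H → F → I: 3+4+5+7 = 19
D → A → F → I: 4+5+7 = 16
D → G → H → B → F → I: 3+4+6+2+7 = 22
The minimum is 16 via D → A → F → I.
So from D the first move is to A.

A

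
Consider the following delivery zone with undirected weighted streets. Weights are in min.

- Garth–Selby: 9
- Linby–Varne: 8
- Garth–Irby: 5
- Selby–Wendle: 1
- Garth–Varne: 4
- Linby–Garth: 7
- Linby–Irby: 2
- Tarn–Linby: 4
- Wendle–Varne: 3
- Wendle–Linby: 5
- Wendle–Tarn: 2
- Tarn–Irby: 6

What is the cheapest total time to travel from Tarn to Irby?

Enumerating some paths:
Tarn - Wendle - Varne - Garth - Irby: 2+3+4+5 = 14
Tarn - Wendle - Linby - Irby: 2+5+2 = 9
Tarn - Irby: 6 = 6
Tarn - Wendle - Varne - Linby - Irby: 2+3+8+2 = 15
The minimum is 6 min via Tarn - Irby.

6 min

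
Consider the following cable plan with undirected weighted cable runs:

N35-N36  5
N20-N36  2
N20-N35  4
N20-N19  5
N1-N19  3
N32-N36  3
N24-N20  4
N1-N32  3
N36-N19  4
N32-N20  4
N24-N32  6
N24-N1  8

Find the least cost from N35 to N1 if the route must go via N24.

16

Shortest N35→N24: N35–N20–N24 = 8
Best N24 to N1: N24–N1 costing 8
Total via N24: 8 + 8 = 16.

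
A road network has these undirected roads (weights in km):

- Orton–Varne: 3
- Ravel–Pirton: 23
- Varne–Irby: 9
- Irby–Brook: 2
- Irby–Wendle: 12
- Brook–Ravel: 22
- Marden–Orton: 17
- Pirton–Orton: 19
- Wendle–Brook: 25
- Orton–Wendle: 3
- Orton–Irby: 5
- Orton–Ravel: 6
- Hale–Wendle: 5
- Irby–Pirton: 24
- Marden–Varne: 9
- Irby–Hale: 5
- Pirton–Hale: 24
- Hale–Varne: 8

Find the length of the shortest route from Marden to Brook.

19 km

Candidate routes:
Marden–Varne–Orton–Irby–Brook: 9+3+5+2 = 19
Marden–Orton–Irby–Brook: 17+5+2 = 24
Marden–Varne–Irby–Brook: 9+9+2 = 20
Cheapest is Marden–Varne–Orton–Irby–Brook at 19 km.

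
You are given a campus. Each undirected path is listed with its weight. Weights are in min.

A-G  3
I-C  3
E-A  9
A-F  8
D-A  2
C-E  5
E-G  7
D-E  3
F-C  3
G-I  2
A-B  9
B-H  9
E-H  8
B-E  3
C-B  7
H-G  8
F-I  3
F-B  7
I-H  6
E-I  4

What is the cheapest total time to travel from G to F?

Settle nodes by increasing distance from G:
G: 0
I: 2  (via G)
A: 3  (via G)
C: 5  (via I)
D: 5  (via A)
F: 5  (via I)
Shortest route: G → I → F = 5 min.

5 min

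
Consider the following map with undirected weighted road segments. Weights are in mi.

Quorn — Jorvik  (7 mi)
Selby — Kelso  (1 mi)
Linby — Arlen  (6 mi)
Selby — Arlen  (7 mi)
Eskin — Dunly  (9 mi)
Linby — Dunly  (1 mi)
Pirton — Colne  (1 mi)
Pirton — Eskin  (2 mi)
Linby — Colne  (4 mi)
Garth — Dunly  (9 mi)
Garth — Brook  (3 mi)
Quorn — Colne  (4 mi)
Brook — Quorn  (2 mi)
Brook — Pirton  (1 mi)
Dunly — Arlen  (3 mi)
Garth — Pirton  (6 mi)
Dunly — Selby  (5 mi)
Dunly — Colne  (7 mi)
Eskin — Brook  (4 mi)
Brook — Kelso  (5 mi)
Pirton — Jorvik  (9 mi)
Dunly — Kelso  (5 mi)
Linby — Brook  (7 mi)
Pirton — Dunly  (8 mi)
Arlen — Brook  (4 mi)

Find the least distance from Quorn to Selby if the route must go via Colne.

12 mi

Shortest Quorn→Colne: Quorn → Colne = 4
Best Colne to Selby: Colne → Pirton → Brook → Kelso → Selby costing 8
Total via Colne: 4 + 8 = 12 mi.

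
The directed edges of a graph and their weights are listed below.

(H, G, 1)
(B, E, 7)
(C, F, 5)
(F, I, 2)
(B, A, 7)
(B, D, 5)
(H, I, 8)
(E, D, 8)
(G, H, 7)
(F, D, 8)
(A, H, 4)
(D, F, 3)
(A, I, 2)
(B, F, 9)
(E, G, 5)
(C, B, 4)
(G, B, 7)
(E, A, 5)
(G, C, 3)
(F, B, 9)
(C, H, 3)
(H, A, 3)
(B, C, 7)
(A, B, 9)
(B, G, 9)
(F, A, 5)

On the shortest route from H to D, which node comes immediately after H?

G

Candidate routes:
H - A - B - D: 3+9+5 = 17
H - G - B - D: 1+7+5 = 13
H - G - C - F - D: 1+3+5+8 = 17
The minimum is 13 via H - G - B - D.
So from H the first move is to G.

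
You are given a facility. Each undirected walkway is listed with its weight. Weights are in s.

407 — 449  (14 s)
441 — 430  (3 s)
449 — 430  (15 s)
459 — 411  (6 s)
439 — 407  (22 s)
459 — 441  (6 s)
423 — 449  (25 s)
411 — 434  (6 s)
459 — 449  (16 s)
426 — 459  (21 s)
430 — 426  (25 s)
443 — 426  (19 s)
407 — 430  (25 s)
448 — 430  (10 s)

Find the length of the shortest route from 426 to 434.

33 s

Settle nodes by increasing distance from 426:
426: 0
443: 19  (via 426)
459: 21  (via 426)
430: 25  (via 426)
411: 27  (via 459)
441: 27  (via 459)
434: 33  (via 411)
Shortest route: 426–459–411–434 = 33 s.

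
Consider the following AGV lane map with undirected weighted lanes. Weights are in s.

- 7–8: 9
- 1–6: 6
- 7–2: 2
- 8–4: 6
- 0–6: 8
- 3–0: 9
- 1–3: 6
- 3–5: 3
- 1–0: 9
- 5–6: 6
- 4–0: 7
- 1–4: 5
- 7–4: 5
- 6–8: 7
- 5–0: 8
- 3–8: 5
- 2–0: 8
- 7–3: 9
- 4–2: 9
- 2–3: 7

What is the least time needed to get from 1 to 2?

Enumerating some paths:
1 - 3 - 2: 6+7 = 13
1 - 4 - 7 - 2: 5+5+2 = 12
1 - 4 - 2: 5+9 = 14
The minimum is 12 s via 1 - 4 - 7 - 2.

12 s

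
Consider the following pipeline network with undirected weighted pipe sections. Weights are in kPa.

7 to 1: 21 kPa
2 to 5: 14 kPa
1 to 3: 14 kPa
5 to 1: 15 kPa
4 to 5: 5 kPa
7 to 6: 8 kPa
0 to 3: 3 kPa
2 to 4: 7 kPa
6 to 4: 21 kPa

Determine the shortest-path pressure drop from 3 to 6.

Shortest distances from 3:
3: 0
0: 3  (via 3)
1: 14  (via 3)
5: 29  (via 1)
4: 34  (via 5)
7: 35  (via 1)
2: 41  (via 4)
6: 43  (via 7)
Shortest route: 3–1–7–6 = 43 kPa.

43 kPa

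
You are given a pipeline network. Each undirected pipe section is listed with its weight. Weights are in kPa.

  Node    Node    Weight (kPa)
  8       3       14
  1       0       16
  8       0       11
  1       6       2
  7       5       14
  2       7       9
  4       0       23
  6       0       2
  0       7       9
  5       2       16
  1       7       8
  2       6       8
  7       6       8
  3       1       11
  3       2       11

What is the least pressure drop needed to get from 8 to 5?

34 kPa

Running Dijkstra from 8:
8: 0
0: 11  (via 8)
6: 13  (via 0)
3: 14  (via 8)
1: 15  (via 6)
7: 20  (via 0)
2: 21  (via 6)
4: 34  (via 0)
5: 34  (via 7)
Shortest route: 8–0–7–5 = 34 kPa.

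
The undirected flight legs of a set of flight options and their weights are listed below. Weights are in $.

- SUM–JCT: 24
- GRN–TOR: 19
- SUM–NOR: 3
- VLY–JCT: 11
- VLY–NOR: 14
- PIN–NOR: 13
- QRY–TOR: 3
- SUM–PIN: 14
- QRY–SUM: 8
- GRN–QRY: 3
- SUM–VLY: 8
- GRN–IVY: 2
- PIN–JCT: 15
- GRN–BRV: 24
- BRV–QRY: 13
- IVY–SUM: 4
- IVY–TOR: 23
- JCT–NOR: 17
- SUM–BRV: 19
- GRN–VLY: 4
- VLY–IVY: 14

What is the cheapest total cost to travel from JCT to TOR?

Shortest distances from JCT:
JCT: 0
VLY: 11  (via JCT)
PIN: 15  (via JCT)
GRN: 15  (via VLY)
NOR: 17  (via JCT)
IVY: 17  (via GRN)
QRY: 18  (via GRN)
SUM: 19  (via VLY)
TOR: 21  (via QRY)
Shortest route: JCT → VLY → GRN → QRY → TOR = $21.

$21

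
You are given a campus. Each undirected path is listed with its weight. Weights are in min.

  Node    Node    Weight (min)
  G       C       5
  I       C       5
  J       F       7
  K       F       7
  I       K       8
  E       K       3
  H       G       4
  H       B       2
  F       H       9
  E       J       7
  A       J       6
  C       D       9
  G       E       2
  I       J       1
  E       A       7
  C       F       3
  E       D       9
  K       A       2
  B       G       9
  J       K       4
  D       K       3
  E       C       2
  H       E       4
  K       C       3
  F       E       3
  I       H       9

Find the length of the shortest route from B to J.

12 min

Running Dijkstra from B:
B: 0
H: 2  (via B)
E: 6  (via H)
G: 6  (via H)
C: 8  (via E)
F: 9  (via E)
K: 9  (via E)
A: 11  (via K)
I: 11  (via H)
D: 12  (via K)
J: 12  (via I)
Shortest route: B → H → I → J = 12 min.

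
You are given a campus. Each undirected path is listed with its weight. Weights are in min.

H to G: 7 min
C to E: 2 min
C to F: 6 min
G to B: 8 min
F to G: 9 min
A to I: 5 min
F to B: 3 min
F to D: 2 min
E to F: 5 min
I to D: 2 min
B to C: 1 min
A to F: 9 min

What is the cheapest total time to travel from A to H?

Candidate routes:
A–I–D–F–B–G–H: 5+2+2+3+8+7 = 27
A–F–G–H: 9+9+7 = 25
A–F–B–G–H: 9+3+8+7 = 27
Cheapest is A–F–G–H at 25 min.

25 min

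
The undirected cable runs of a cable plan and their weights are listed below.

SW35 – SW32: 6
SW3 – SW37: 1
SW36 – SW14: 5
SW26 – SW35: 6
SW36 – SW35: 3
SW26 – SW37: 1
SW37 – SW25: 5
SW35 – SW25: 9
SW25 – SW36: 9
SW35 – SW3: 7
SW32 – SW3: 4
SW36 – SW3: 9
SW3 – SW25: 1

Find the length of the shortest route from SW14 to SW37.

Running Dijkstra from SW14:
SW14: 0
SW36: 5  (via SW14)
SW35: 8  (via SW36)
SW32: 14  (via SW35)
SW26: 14  (via SW35)
SW25: 14  (via SW36)
SW3: 14  (via SW36)
SW37: 15  (via SW26)
Shortest route: SW14 → SW36 → SW35 → SW26 → SW37 = 15.

15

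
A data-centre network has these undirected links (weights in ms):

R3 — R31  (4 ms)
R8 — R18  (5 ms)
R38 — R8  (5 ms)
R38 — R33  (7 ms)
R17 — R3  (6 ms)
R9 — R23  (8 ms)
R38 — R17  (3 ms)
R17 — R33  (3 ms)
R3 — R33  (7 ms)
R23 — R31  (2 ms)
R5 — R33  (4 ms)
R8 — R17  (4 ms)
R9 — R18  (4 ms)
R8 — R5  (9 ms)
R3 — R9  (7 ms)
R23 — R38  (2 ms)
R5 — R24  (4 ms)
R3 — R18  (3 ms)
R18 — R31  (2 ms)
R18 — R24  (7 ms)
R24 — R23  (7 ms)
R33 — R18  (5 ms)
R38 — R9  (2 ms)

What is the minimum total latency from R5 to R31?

11 ms

Settle nodes by increasing distance from R5:
R5: 0
R33: 4  (via R5)
R24: 4  (via R5)
R17: 7  (via R33)
R8: 9  (via R5)
R18: 9  (via R33)
R38: 10  (via R17)
R23: 11  (via R24)
R3: 11  (via R33)
R31: 11  (via R18)
Shortest route: R5–R33–R18–R31 = 11 ms.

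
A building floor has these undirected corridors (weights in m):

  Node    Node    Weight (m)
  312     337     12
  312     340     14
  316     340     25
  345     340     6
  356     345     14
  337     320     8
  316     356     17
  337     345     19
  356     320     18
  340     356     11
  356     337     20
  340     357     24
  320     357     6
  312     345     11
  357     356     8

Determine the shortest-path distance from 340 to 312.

Settle nodes by increasing distance from 340:
340: 0
345: 6  (via 340)
356: 11  (via 340)
312: 14  (via 340)
Shortest route: 340–312 = 14 m.

14 m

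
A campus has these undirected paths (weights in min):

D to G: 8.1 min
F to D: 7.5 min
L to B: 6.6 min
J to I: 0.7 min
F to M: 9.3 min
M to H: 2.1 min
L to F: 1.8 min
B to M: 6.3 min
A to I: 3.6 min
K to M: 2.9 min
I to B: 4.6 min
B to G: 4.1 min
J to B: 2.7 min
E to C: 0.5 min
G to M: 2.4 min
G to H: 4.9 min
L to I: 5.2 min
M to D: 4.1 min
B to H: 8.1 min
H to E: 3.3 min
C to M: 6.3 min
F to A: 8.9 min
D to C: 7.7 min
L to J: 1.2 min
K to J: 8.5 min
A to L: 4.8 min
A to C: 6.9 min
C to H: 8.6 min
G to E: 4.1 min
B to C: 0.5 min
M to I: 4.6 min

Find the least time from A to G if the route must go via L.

Best A to L: A → L costing 4.8
Best L to G: L → J → B → G costing 8
Total via L: 4.8 + 8 = 12.8 min.

12.8 min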